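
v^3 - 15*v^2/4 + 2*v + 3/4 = (v - 3)*(v - 1)*(v + 1/4)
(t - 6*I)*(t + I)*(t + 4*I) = t^3 - I*t^2 + 26*t + 24*I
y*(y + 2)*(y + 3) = y^3 + 5*y^2 + 6*y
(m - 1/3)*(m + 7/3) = m^2 + 2*m - 7/9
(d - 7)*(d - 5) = d^2 - 12*d + 35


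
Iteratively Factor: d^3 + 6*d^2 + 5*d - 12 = (d + 4)*(d^2 + 2*d - 3) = (d + 3)*(d + 4)*(d - 1)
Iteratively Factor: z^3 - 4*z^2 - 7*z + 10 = (z - 1)*(z^2 - 3*z - 10) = (z - 5)*(z - 1)*(z + 2)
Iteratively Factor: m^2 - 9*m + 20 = (m - 5)*(m - 4)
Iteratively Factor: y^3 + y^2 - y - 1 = (y + 1)*(y^2 - 1) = (y + 1)^2*(y - 1)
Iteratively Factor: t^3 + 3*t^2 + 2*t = (t + 1)*(t^2 + 2*t) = t*(t + 1)*(t + 2)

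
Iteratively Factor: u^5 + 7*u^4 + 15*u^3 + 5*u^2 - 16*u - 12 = (u + 1)*(u^4 + 6*u^3 + 9*u^2 - 4*u - 12) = (u - 1)*(u + 1)*(u^3 + 7*u^2 + 16*u + 12) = (u - 1)*(u + 1)*(u + 2)*(u^2 + 5*u + 6) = (u - 1)*(u + 1)*(u + 2)^2*(u + 3)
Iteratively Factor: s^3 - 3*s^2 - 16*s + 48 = (s + 4)*(s^2 - 7*s + 12) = (s - 4)*(s + 4)*(s - 3)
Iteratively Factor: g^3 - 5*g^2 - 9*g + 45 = (g - 3)*(g^2 - 2*g - 15) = (g - 5)*(g - 3)*(g + 3)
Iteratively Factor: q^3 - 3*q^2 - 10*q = (q)*(q^2 - 3*q - 10) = q*(q + 2)*(q - 5)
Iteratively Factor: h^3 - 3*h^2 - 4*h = (h)*(h^2 - 3*h - 4) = h*(h - 4)*(h + 1)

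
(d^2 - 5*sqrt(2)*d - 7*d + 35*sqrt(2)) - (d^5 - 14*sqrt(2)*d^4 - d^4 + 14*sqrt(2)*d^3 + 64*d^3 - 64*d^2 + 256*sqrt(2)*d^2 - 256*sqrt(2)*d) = -d^5 + d^4 + 14*sqrt(2)*d^4 - 64*d^3 - 14*sqrt(2)*d^3 - 256*sqrt(2)*d^2 + 65*d^2 - 7*d + 251*sqrt(2)*d + 35*sqrt(2)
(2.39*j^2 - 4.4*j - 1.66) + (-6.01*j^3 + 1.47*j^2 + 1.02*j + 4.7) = -6.01*j^3 + 3.86*j^2 - 3.38*j + 3.04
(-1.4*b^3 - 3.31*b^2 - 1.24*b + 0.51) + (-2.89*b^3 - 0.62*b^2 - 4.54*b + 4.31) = -4.29*b^3 - 3.93*b^2 - 5.78*b + 4.82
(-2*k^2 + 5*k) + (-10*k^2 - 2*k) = -12*k^2 + 3*k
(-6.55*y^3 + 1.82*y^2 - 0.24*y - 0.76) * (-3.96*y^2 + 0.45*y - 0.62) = 25.938*y^5 - 10.1547*y^4 + 5.8304*y^3 + 1.7732*y^2 - 0.1932*y + 0.4712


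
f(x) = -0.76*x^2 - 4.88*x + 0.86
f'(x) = -1.52*x - 4.88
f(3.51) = -25.63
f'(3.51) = -10.22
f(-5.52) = 4.64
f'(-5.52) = 3.51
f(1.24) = -6.36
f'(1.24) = -6.76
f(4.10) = -31.92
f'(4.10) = -11.11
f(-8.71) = -14.29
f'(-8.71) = 8.36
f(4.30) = -34.18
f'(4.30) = -11.42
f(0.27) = -0.51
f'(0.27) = -5.29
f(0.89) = -4.09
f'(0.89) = -6.23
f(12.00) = -167.14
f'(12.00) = -23.12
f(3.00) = -20.62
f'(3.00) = -9.44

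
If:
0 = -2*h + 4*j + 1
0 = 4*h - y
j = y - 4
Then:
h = 15/14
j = 2/7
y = 30/7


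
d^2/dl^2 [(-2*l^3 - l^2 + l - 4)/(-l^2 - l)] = 8*(3*l^2 + 3*l + 1)/(l^3*(l^3 + 3*l^2 + 3*l + 1))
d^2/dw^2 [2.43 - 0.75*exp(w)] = -0.75*exp(w)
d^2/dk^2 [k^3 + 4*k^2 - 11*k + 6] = 6*k + 8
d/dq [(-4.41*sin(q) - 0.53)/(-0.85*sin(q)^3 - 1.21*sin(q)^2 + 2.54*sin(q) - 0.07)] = (-7.497*sin(q)^3 - 6.6876*sin(q)^2 - 1.2826*sin(q) + 1.6549)*cos(q)/(0.7225*sin(q)^6 + 2.057*sin(q)^5 - 2.8539*sin(q)^4 - 6.0278*sin(q)^3 + 6.621*sin(q)^2 - 0.3556*sin(q) + 0.0049)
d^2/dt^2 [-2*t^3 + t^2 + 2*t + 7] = 2 - 12*t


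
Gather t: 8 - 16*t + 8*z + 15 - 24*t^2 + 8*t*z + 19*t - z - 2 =-24*t^2 + t*(8*z + 3) + 7*z + 21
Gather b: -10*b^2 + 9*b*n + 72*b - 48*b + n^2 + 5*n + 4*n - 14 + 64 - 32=-10*b^2 + b*(9*n + 24) + n^2 + 9*n + 18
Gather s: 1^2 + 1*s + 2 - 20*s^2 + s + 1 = -20*s^2 + 2*s + 4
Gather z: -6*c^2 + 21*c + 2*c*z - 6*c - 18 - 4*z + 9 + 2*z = -6*c^2 + 15*c + z*(2*c - 2) - 9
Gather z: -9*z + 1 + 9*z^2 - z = 9*z^2 - 10*z + 1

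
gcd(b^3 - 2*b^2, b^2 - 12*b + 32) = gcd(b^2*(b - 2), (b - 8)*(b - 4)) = 1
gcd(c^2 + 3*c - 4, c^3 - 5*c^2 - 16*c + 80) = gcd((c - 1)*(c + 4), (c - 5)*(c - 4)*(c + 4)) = c + 4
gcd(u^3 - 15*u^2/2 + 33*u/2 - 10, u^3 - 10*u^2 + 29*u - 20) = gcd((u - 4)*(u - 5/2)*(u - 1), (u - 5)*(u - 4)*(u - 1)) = u^2 - 5*u + 4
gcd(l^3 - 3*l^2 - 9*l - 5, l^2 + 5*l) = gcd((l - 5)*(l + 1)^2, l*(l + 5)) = 1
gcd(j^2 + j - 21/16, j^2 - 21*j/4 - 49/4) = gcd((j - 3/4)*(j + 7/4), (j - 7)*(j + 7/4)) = j + 7/4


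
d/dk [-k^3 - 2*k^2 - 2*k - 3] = -3*k^2 - 4*k - 2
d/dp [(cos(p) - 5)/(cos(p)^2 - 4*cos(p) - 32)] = (cos(p)^2 - 10*cos(p) + 52)*sin(p)/(sin(p)^2 + 4*cos(p) + 31)^2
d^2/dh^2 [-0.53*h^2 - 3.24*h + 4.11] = -1.06000000000000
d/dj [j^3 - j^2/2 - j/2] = 3*j^2 - j - 1/2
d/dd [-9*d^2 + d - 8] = 1 - 18*d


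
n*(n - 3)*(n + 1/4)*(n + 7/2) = n^4 + 3*n^3/4 - 83*n^2/8 - 21*n/8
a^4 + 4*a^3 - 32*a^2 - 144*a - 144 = (a - 6)*(a + 2)^2*(a + 6)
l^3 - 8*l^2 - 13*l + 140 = (l - 7)*(l - 5)*(l + 4)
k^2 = k^2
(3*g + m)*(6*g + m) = 18*g^2 + 9*g*m + m^2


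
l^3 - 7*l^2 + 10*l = l*(l - 5)*(l - 2)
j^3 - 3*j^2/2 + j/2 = j*(j - 1)*(j - 1/2)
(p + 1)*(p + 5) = p^2 + 6*p + 5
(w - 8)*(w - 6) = w^2 - 14*w + 48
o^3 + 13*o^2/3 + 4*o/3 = o*(o + 1/3)*(o + 4)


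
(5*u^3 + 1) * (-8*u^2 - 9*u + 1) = -40*u^5 - 45*u^4 + 5*u^3 - 8*u^2 - 9*u + 1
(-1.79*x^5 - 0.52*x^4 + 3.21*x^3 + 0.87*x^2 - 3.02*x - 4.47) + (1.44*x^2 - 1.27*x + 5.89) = -1.79*x^5 - 0.52*x^4 + 3.21*x^3 + 2.31*x^2 - 4.29*x + 1.42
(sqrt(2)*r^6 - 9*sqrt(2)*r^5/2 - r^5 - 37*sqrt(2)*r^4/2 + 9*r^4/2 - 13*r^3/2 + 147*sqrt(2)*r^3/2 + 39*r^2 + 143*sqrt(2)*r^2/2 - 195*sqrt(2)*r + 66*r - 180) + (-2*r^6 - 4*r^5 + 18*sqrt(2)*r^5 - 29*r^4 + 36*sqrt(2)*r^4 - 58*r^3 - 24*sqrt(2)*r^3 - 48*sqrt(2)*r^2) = -2*r^6 + sqrt(2)*r^6 - 5*r^5 + 27*sqrt(2)*r^5/2 - 49*r^4/2 + 35*sqrt(2)*r^4/2 - 129*r^3/2 + 99*sqrt(2)*r^3/2 + 47*sqrt(2)*r^2/2 + 39*r^2 - 195*sqrt(2)*r + 66*r - 180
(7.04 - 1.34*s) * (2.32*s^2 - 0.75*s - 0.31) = -3.1088*s^3 + 17.3378*s^2 - 4.8646*s - 2.1824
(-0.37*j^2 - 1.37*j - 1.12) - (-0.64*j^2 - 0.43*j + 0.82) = 0.27*j^2 - 0.94*j - 1.94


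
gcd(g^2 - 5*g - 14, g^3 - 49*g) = g - 7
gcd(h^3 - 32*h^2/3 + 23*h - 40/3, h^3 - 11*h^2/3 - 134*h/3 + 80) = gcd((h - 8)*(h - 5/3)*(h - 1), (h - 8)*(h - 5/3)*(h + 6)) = h^2 - 29*h/3 + 40/3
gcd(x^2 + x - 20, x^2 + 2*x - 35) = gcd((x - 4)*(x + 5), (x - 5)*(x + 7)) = 1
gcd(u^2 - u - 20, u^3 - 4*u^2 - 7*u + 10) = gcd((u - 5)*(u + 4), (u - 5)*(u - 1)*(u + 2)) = u - 5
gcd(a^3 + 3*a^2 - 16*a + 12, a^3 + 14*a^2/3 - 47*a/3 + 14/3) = a - 2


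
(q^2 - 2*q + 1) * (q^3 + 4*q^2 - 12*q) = q^5 + 2*q^4 - 19*q^3 + 28*q^2 - 12*q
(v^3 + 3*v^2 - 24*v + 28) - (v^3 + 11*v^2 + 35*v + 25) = -8*v^2 - 59*v + 3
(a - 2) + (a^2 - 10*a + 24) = a^2 - 9*a + 22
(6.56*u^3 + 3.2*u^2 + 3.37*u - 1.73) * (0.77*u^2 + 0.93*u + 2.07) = 5.0512*u^5 + 8.5648*u^4 + 19.1501*u^3 + 8.426*u^2 + 5.367*u - 3.5811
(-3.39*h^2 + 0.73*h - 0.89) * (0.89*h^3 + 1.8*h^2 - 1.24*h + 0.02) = -3.0171*h^5 - 5.4523*h^4 + 4.7255*h^3 - 2.575*h^2 + 1.1182*h - 0.0178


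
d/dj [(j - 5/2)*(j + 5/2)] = 2*j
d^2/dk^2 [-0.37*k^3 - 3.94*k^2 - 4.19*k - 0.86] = -2.22*k - 7.88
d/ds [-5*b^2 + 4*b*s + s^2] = 4*b + 2*s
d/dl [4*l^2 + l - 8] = 8*l + 1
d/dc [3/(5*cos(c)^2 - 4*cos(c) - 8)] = 6*(5*cos(c) - 2)*sin(c)/(-5*cos(c)^2 + 4*cos(c) + 8)^2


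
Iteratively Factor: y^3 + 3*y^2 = (y)*(y^2 + 3*y) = y^2*(y + 3)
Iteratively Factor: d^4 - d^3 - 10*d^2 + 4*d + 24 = (d + 2)*(d^3 - 3*d^2 - 4*d + 12) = (d - 3)*(d + 2)*(d^2 - 4) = (d - 3)*(d + 2)^2*(d - 2)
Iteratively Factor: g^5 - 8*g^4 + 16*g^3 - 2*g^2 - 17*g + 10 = (g - 2)*(g^4 - 6*g^3 + 4*g^2 + 6*g - 5) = (g - 5)*(g - 2)*(g^3 - g^2 - g + 1) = (g - 5)*(g - 2)*(g - 1)*(g^2 - 1) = (g - 5)*(g - 2)*(g - 1)^2*(g + 1)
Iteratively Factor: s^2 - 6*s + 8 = (s - 2)*(s - 4)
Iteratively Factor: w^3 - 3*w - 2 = (w + 1)*(w^2 - w - 2) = (w + 1)^2*(w - 2)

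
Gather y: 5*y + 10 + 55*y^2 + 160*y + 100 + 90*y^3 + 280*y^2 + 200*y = 90*y^3 + 335*y^2 + 365*y + 110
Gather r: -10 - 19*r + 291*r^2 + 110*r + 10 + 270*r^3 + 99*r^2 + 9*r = 270*r^3 + 390*r^2 + 100*r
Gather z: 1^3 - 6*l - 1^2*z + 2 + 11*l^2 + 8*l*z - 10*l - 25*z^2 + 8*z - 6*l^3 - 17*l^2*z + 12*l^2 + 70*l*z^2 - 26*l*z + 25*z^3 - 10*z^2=-6*l^3 + 23*l^2 - 16*l + 25*z^3 + z^2*(70*l - 35) + z*(-17*l^2 - 18*l + 7) + 3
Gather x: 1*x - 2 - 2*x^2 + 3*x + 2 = -2*x^2 + 4*x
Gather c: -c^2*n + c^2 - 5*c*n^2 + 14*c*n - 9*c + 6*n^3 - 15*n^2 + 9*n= c^2*(1 - n) + c*(-5*n^2 + 14*n - 9) + 6*n^3 - 15*n^2 + 9*n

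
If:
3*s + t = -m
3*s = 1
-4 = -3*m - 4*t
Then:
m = -8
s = 1/3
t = 7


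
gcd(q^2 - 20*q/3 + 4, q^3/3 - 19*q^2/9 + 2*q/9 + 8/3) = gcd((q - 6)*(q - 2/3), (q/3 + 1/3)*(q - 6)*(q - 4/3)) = q - 6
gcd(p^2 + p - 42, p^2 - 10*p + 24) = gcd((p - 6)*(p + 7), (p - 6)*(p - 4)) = p - 6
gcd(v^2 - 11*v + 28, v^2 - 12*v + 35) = v - 7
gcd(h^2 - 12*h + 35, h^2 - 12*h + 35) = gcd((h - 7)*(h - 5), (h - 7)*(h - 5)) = h^2 - 12*h + 35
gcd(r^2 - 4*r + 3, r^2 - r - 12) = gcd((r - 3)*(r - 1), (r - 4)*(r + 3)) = 1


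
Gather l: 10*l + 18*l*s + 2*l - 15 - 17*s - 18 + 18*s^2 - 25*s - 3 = l*(18*s + 12) + 18*s^2 - 42*s - 36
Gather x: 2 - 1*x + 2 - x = 4 - 2*x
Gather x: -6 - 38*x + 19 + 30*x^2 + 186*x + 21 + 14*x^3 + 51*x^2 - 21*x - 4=14*x^3 + 81*x^2 + 127*x + 30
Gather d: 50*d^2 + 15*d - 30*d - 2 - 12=50*d^2 - 15*d - 14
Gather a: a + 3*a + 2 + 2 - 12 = 4*a - 8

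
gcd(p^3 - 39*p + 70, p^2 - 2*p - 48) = 1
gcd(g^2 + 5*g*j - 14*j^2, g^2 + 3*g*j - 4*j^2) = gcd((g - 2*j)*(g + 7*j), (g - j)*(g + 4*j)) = 1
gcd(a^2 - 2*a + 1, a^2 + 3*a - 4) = a - 1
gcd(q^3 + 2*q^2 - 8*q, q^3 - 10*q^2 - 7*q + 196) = q + 4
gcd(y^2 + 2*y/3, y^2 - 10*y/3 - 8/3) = y + 2/3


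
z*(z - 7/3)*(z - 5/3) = z^3 - 4*z^2 + 35*z/9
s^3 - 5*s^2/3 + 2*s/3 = s*(s - 1)*(s - 2/3)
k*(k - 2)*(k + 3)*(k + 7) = k^4 + 8*k^3 + k^2 - 42*k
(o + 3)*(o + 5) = o^2 + 8*o + 15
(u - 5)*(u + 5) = u^2 - 25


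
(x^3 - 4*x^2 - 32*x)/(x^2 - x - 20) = x*(x - 8)/(x - 5)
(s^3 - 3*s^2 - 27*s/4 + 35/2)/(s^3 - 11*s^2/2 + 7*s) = (s + 5/2)/s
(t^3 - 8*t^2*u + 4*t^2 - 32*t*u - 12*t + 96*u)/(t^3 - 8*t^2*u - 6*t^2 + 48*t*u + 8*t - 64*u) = (t + 6)/(t - 4)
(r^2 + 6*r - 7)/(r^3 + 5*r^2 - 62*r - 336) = (r - 1)/(r^2 - 2*r - 48)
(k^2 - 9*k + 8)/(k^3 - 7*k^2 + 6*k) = (k - 8)/(k*(k - 6))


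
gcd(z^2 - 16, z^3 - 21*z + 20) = z - 4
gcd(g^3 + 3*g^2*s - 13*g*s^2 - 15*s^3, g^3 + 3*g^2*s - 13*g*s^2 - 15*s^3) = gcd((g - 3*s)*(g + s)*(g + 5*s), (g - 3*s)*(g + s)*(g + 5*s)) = -g^3 - 3*g^2*s + 13*g*s^2 + 15*s^3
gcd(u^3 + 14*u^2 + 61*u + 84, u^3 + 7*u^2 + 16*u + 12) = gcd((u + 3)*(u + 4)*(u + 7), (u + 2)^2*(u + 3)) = u + 3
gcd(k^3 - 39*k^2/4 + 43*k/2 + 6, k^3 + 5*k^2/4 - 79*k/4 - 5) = k^2 - 15*k/4 - 1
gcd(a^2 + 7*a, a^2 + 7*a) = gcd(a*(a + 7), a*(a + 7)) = a^2 + 7*a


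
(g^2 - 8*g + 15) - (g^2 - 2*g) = 15 - 6*g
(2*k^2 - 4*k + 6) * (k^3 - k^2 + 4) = 2*k^5 - 6*k^4 + 10*k^3 + 2*k^2 - 16*k + 24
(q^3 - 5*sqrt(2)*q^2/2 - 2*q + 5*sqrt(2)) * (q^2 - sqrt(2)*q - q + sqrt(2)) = q^5 - 7*sqrt(2)*q^4/2 - q^4 + 3*q^3 + 7*sqrt(2)*q^3/2 - 3*q^2 + 7*sqrt(2)*q^2 - 10*q - 7*sqrt(2)*q + 10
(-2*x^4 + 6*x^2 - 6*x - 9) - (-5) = -2*x^4 + 6*x^2 - 6*x - 4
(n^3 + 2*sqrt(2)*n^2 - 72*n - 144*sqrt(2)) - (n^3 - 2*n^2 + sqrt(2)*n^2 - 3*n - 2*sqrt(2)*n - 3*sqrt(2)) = sqrt(2)*n^2 + 2*n^2 - 69*n + 2*sqrt(2)*n - 141*sqrt(2)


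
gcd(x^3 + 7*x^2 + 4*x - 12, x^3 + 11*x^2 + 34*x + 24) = x + 6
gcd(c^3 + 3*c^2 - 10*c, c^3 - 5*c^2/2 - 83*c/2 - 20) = c + 5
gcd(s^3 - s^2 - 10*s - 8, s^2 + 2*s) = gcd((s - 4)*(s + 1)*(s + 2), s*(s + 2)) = s + 2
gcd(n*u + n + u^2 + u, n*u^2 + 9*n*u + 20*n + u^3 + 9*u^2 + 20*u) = n + u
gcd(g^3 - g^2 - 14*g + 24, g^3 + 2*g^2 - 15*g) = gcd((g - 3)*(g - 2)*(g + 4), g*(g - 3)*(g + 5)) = g - 3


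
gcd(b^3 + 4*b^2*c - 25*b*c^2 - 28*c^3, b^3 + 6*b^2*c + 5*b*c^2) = b + c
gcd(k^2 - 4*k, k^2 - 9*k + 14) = 1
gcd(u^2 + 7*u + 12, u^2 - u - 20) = u + 4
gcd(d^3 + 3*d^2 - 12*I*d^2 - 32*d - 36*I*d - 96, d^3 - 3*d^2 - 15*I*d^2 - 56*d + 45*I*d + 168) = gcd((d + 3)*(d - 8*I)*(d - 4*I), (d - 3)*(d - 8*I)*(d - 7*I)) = d - 8*I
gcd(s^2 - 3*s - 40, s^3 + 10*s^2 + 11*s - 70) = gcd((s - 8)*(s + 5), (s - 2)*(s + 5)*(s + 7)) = s + 5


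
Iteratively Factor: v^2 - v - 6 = (v - 3)*(v + 2)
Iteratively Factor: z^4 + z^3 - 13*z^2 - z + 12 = (z - 3)*(z^3 + 4*z^2 - z - 4) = (z - 3)*(z - 1)*(z^2 + 5*z + 4) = (z - 3)*(z - 1)*(z + 4)*(z + 1)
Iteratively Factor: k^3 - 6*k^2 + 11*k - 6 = (k - 2)*(k^2 - 4*k + 3) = (k - 3)*(k - 2)*(k - 1)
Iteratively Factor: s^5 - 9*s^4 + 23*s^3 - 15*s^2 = (s - 3)*(s^4 - 6*s^3 + 5*s^2) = s*(s - 3)*(s^3 - 6*s^2 + 5*s) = s*(s - 5)*(s - 3)*(s^2 - s) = s*(s - 5)*(s - 3)*(s - 1)*(s)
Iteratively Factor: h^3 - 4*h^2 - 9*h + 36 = (h + 3)*(h^2 - 7*h + 12) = (h - 3)*(h + 3)*(h - 4)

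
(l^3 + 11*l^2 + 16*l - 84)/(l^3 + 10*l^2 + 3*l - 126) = (l - 2)/(l - 3)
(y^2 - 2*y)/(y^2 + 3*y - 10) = y/(y + 5)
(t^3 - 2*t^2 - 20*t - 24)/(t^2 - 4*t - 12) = t + 2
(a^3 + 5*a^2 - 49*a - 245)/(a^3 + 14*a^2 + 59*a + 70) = (a - 7)/(a + 2)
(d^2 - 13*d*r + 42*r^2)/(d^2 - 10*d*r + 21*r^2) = (-d + 6*r)/(-d + 3*r)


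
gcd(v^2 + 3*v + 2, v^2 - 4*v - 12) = v + 2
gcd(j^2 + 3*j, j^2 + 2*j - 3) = j + 3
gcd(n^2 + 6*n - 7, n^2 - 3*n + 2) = n - 1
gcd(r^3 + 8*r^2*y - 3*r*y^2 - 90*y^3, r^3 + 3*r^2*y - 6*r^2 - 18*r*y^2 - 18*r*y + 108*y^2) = -r^2 - 3*r*y + 18*y^2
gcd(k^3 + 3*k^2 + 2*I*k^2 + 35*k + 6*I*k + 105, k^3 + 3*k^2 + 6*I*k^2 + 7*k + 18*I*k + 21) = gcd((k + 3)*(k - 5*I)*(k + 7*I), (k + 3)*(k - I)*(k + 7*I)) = k^2 + k*(3 + 7*I) + 21*I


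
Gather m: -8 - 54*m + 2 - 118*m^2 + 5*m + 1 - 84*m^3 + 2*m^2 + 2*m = -84*m^3 - 116*m^2 - 47*m - 5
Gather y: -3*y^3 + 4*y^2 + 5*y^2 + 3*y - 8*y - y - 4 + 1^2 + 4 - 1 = -3*y^3 + 9*y^2 - 6*y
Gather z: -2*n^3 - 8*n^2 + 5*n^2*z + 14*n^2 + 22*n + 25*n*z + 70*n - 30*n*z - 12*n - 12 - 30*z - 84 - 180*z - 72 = -2*n^3 + 6*n^2 + 80*n + z*(5*n^2 - 5*n - 210) - 168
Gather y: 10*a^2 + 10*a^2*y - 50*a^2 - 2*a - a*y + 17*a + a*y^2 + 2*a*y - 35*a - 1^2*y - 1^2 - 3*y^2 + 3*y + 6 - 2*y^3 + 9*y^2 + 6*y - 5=-40*a^2 - 20*a - 2*y^3 + y^2*(a + 6) + y*(10*a^2 + a + 8)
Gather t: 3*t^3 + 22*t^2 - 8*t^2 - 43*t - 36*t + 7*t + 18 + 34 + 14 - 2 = 3*t^3 + 14*t^2 - 72*t + 64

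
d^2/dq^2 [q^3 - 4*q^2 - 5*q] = 6*q - 8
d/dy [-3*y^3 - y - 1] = -9*y^2 - 1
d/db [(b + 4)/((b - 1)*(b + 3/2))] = 2*(-2*b^2 - 16*b - 7)/(4*b^4 + 4*b^3 - 11*b^2 - 6*b + 9)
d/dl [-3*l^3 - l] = -9*l^2 - 1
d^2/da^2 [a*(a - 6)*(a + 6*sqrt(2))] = 6*a - 12 + 12*sqrt(2)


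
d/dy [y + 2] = 1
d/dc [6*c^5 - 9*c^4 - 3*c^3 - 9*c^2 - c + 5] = 30*c^4 - 36*c^3 - 9*c^2 - 18*c - 1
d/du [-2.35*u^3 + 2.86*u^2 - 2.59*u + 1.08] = -7.05*u^2 + 5.72*u - 2.59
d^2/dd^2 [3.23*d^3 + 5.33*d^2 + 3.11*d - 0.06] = 19.38*d + 10.66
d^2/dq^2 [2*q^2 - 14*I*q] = 4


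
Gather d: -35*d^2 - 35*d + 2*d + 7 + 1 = -35*d^2 - 33*d + 8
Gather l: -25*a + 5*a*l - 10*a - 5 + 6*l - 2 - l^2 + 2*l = -35*a - l^2 + l*(5*a + 8) - 7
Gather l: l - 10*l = -9*l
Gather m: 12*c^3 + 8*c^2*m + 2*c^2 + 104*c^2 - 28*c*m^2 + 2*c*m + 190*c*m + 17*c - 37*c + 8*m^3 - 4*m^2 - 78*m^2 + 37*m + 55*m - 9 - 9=12*c^3 + 106*c^2 - 20*c + 8*m^3 + m^2*(-28*c - 82) + m*(8*c^2 + 192*c + 92) - 18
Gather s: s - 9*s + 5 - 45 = -8*s - 40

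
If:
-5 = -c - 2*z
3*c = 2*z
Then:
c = 5/4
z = 15/8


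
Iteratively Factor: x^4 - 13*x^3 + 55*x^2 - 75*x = (x - 5)*(x^3 - 8*x^2 + 15*x) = (x - 5)^2*(x^2 - 3*x) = x*(x - 5)^2*(x - 3)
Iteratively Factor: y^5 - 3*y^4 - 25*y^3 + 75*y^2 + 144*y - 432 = (y - 3)*(y^4 - 25*y^2 + 144) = (y - 3)*(y + 3)*(y^3 - 3*y^2 - 16*y + 48) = (y - 3)*(y + 3)*(y + 4)*(y^2 - 7*y + 12) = (y - 4)*(y - 3)*(y + 3)*(y + 4)*(y - 3)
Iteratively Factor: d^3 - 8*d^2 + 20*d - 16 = (d - 4)*(d^2 - 4*d + 4) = (d - 4)*(d - 2)*(d - 2)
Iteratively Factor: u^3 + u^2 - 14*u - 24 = (u - 4)*(u^2 + 5*u + 6) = (u - 4)*(u + 3)*(u + 2)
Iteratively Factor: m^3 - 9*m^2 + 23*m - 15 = (m - 5)*(m^2 - 4*m + 3) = (m - 5)*(m - 3)*(m - 1)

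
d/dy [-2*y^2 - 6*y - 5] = -4*y - 6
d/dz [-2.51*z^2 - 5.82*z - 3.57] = -5.02*z - 5.82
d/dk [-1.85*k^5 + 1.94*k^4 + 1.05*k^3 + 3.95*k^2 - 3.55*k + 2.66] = -9.25*k^4 + 7.76*k^3 + 3.15*k^2 + 7.9*k - 3.55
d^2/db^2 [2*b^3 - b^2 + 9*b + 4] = 12*b - 2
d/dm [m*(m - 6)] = 2*m - 6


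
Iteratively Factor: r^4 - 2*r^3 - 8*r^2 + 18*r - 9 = (r - 3)*(r^3 + r^2 - 5*r + 3) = (r - 3)*(r + 3)*(r^2 - 2*r + 1) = (r - 3)*(r - 1)*(r + 3)*(r - 1)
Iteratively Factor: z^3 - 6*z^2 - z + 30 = (z - 3)*(z^2 - 3*z - 10) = (z - 5)*(z - 3)*(z + 2)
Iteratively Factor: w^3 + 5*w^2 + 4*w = (w + 4)*(w^2 + w) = w*(w + 4)*(w + 1)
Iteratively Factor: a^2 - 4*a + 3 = (a - 3)*(a - 1)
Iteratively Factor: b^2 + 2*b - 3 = (b + 3)*(b - 1)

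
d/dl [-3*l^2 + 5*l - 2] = 5 - 6*l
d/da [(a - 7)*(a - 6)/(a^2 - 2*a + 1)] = (11*a - 71)/(a^3 - 3*a^2 + 3*a - 1)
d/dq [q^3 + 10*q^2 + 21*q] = 3*q^2 + 20*q + 21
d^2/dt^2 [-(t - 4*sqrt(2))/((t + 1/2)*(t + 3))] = 4*(-4*t^3 + 48*sqrt(2)*t^2 + 18*t + 168*sqrt(2)*t + 21 + 172*sqrt(2))/(8*t^6 + 84*t^5 + 330*t^4 + 595*t^3 + 495*t^2 + 189*t + 27)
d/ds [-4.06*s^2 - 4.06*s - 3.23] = -8.12*s - 4.06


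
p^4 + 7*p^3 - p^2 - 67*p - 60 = (p - 3)*(p + 1)*(p + 4)*(p + 5)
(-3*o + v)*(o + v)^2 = -3*o^3 - 5*o^2*v - o*v^2 + v^3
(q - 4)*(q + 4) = q^2 - 16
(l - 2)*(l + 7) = l^2 + 5*l - 14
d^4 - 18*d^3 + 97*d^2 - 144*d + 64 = (d - 8)^2*(d - 1)^2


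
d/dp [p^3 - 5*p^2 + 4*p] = 3*p^2 - 10*p + 4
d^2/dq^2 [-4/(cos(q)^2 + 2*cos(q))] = 2*(2*(1 - cos(2*q))^2 - 15*cos(q) + 6*cos(2*q) + 3*cos(3*q) - 18)/((cos(q) + 2)^3*cos(q)^3)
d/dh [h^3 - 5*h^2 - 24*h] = 3*h^2 - 10*h - 24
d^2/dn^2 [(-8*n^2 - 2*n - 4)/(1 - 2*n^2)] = 8*(2*n^3 + 24*n^2 + 3*n + 4)/(8*n^6 - 12*n^4 + 6*n^2 - 1)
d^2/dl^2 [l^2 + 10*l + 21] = 2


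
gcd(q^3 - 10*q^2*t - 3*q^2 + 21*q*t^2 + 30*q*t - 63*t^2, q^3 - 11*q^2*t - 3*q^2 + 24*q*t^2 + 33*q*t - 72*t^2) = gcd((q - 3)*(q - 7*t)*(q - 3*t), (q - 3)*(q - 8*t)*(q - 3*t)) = q^2 - 3*q*t - 3*q + 9*t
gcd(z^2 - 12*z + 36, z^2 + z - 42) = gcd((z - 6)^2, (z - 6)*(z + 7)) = z - 6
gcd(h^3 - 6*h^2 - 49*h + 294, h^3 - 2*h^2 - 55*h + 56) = h + 7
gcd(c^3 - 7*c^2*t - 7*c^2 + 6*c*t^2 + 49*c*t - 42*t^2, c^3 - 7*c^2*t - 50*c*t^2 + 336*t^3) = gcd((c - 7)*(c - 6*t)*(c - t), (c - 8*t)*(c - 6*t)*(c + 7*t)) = -c + 6*t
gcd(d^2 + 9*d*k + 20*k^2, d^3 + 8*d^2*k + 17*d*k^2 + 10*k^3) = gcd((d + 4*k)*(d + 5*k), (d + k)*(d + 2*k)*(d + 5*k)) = d + 5*k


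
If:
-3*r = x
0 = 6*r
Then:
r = 0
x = 0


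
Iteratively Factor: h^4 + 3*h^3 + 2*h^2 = (h + 2)*(h^3 + h^2) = (h + 1)*(h + 2)*(h^2) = h*(h + 1)*(h + 2)*(h)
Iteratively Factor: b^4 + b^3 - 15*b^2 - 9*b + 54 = (b + 3)*(b^3 - 2*b^2 - 9*b + 18) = (b + 3)^2*(b^2 - 5*b + 6) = (b - 2)*(b + 3)^2*(b - 3)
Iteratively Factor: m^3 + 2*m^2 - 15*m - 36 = (m + 3)*(m^2 - m - 12) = (m + 3)^2*(m - 4)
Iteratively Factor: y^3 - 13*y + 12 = (y + 4)*(y^2 - 4*y + 3) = (y - 3)*(y + 4)*(y - 1)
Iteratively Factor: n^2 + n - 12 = (n + 4)*(n - 3)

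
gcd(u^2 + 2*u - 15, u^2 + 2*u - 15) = u^2 + 2*u - 15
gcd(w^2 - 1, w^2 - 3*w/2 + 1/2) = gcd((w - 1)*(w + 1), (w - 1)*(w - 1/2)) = w - 1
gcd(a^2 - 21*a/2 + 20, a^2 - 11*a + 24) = a - 8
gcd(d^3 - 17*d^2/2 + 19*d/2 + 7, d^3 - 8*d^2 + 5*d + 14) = d^2 - 9*d + 14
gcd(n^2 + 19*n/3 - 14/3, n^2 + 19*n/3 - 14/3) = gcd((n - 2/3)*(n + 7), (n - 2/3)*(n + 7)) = n^2 + 19*n/3 - 14/3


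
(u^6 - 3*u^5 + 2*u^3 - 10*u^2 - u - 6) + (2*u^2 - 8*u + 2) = u^6 - 3*u^5 + 2*u^3 - 8*u^2 - 9*u - 4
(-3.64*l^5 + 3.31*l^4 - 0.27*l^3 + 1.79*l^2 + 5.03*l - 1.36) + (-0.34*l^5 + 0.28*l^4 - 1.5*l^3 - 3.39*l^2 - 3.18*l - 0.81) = -3.98*l^5 + 3.59*l^4 - 1.77*l^3 - 1.6*l^2 + 1.85*l - 2.17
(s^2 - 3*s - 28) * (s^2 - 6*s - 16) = s^4 - 9*s^3 - 26*s^2 + 216*s + 448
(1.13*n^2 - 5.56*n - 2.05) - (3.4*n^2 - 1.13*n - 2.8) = -2.27*n^2 - 4.43*n + 0.75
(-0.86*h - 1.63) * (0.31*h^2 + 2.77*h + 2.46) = -0.2666*h^3 - 2.8875*h^2 - 6.6307*h - 4.0098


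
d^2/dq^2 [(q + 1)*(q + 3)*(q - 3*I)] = 6*q + 8 - 6*I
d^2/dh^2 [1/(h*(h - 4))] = 2*(h^2 + h*(h - 4) + (h - 4)^2)/(h^3*(h - 4)^3)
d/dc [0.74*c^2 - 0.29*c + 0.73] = 1.48*c - 0.29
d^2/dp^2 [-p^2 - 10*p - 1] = -2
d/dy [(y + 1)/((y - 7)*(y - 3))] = (-y^2 - 2*y + 31)/(y^4 - 20*y^3 + 142*y^2 - 420*y + 441)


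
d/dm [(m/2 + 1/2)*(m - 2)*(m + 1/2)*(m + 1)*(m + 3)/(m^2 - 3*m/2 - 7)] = (12*m^6 + 4*m^5 - 209*m^4 - 374*m^3 + 247*m^2 + 724*m + 304)/(2*(4*m^4 - 12*m^3 - 47*m^2 + 84*m + 196))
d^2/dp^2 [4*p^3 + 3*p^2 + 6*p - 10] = 24*p + 6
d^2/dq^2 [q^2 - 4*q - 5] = 2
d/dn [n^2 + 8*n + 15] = 2*n + 8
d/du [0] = 0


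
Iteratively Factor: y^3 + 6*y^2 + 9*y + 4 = (y + 1)*(y^2 + 5*y + 4) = (y + 1)^2*(y + 4)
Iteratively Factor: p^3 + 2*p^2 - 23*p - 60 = (p + 4)*(p^2 - 2*p - 15) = (p - 5)*(p + 4)*(p + 3)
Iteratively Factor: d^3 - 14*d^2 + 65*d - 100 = (d - 4)*(d^2 - 10*d + 25) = (d - 5)*(d - 4)*(d - 5)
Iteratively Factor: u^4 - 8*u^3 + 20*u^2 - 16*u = (u - 4)*(u^3 - 4*u^2 + 4*u) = u*(u - 4)*(u^2 - 4*u + 4) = u*(u - 4)*(u - 2)*(u - 2)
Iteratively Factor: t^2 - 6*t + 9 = (t - 3)*(t - 3)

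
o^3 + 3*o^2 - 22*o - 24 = (o - 4)*(o + 1)*(o + 6)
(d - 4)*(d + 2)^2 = d^3 - 12*d - 16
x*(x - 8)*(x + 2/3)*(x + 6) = x^4 - 4*x^3/3 - 148*x^2/3 - 32*x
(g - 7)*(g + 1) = g^2 - 6*g - 7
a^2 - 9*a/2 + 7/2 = (a - 7/2)*(a - 1)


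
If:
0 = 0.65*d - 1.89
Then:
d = 2.91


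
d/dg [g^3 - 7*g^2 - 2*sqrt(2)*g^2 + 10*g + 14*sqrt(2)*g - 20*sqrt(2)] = 3*g^2 - 14*g - 4*sqrt(2)*g + 10 + 14*sqrt(2)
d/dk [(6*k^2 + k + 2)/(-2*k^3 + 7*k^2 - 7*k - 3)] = (12*k^4 + 4*k^3 - 37*k^2 - 64*k + 11)/(4*k^6 - 28*k^5 + 77*k^4 - 86*k^3 + 7*k^2 + 42*k + 9)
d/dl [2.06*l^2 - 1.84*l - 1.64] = 4.12*l - 1.84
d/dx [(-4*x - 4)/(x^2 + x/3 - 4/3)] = 12*(-3*x^2 - x + (x + 1)*(6*x + 1) + 4)/(3*x^2 + x - 4)^2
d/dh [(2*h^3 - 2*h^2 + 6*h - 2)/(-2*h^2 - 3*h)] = 2*(-2*h^4 - 6*h^3 + 9*h^2 - 4*h - 3)/(h^2*(4*h^2 + 12*h + 9))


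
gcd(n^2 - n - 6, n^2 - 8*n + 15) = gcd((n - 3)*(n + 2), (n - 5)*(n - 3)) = n - 3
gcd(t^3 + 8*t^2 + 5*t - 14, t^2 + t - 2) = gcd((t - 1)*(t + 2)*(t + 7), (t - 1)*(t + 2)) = t^2 + t - 2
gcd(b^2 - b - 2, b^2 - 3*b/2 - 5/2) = b + 1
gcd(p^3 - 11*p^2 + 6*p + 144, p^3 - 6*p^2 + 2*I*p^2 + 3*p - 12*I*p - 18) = p - 6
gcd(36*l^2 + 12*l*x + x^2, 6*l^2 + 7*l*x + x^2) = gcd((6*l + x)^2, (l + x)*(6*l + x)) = 6*l + x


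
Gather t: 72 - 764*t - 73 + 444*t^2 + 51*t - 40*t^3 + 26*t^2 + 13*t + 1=-40*t^3 + 470*t^2 - 700*t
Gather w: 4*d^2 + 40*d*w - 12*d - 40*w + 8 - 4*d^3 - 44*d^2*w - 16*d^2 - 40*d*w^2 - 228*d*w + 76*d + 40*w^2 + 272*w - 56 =-4*d^3 - 12*d^2 + 64*d + w^2*(40 - 40*d) + w*(-44*d^2 - 188*d + 232) - 48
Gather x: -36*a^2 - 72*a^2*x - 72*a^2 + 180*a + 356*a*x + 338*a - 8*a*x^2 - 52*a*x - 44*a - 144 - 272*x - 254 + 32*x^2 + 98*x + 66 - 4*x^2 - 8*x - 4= -108*a^2 + 474*a + x^2*(28 - 8*a) + x*(-72*a^2 + 304*a - 182) - 336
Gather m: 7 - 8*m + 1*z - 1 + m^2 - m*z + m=m^2 + m*(-z - 7) + z + 6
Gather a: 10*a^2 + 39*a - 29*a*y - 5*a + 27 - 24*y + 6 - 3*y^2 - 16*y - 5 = 10*a^2 + a*(34 - 29*y) - 3*y^2 - 40*y + 28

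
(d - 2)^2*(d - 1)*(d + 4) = d^4 - d^3 - 12*d^2 + 28*d - 16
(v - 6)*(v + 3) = v^2 - 3*v - 18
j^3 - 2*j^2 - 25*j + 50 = (j - 5)*(j - 2)*(j + 5)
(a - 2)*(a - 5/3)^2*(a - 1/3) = a^4 - 17*a^3/3 + 101*a^2/9 - 235*a/27 + 50/27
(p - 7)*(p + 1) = p^2 - 6*p - 7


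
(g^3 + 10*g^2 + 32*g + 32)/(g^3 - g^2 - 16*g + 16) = (g^2 + 6*g + 8)/(g^2 - 5*g + 4)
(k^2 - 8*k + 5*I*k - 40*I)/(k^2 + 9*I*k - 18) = (k^2 + k*(-8 + 5*I) - 40*I)/(k^2 + 9*I*k - 18)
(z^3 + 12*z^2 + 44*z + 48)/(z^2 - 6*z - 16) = (z^2 + 10*z + 24)/(z - 8)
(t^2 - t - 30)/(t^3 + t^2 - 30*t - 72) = (t + 5)/(t^2 + 7*t + 12)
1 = 1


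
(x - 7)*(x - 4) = x^2 - 11*x + 28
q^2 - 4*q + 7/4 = (q - 7/2)*(q - 1/2)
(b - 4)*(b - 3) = b^2 - 7*b + 12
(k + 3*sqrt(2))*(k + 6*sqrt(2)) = k^2 + 9*sqrt(2)*k + 36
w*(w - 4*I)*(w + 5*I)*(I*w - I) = I*w^4 - w^3 - I*w^3 + w^2 + 20*I*w^2 - 20*I*w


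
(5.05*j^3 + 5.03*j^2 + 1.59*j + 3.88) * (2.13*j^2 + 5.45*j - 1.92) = 10.7565*j^5 + 38.2364*j^4 + 21.1042*j^3 + 7.2723*j^2 + 18.0932*j - 7.4496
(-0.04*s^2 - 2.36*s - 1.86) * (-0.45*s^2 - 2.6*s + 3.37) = 0.018*s^4 + 1.166*s^3 + 6.8382*s^2 - 3.1172*s - 6.2682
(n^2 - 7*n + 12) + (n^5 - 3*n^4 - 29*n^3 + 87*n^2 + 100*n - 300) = n^5 - 3*n^4 - 29*n^3 + 88*n^2 + 93*n - 288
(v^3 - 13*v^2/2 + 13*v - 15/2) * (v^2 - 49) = v^5 - 13*v^4/2 - 36*v^3 + 311*v^2 - 637*v + 735/2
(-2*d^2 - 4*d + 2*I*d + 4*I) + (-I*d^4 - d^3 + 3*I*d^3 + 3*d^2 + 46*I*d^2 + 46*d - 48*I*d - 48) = -I*d^4 - d^3 + 3*I*d^3 + d^2 + 46*I*d^2 + 42*d - 46*I*d - 48 + 4*I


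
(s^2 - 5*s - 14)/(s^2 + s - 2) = (s - 7)/(s - 1)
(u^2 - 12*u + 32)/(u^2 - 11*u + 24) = (u - 4)/(u - 3)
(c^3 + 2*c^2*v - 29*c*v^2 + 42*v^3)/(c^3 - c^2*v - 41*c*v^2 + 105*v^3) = (-c + 2*v)/(-c + 5*v)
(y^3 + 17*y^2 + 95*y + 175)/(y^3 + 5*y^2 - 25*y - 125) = (y + 7)/(y - 5)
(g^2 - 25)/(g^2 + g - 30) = (g + 5)/(g + 6)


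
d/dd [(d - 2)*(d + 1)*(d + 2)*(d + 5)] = 4*d^3 + 18*d^2 + 2*d - 24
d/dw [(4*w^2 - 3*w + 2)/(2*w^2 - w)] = 2*(w^2 - 4*w + 1)/(w^2*(4*w^2 - 4*w + 1))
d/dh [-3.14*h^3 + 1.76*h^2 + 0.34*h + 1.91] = -9.42*h^2 + 3.52*h + 0.34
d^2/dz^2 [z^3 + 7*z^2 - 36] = 6*z + 14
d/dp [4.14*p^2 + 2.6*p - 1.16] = 8.28*p + 2.6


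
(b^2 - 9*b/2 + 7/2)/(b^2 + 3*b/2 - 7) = (2*b^2 - 9*b + 7)/(2*b^2 + 3*b - 14)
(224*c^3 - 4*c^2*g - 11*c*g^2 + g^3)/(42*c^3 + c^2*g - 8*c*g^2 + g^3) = (32*c^2 + 4*c*g - g^2)/(6*c^2 + c*g - g^2)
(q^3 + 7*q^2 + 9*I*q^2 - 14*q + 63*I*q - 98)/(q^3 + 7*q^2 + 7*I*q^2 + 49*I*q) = (q + 2*I)/q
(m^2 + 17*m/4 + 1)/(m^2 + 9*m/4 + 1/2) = (m + 4)/(m + 2)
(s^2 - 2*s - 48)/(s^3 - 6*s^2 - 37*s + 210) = (s - 8)/(s^2 - 12*s + 35)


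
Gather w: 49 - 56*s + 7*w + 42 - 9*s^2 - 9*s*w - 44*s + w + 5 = -9*s^2 - 100*s + w*(8 - 9*s) + 96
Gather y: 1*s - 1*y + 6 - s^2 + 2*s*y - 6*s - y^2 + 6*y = -s^2 - 5*s - y^2 + y*(2*s + 5) + 6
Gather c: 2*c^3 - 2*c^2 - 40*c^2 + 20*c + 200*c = 2*c^3 - 42*c^2 + 220*c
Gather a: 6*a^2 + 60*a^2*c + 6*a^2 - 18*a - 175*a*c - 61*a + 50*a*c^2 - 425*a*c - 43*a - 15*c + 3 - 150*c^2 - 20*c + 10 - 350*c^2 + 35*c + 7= a^2*(60*c + 12) + a*(50*c^2 - 600*c - 122) - 500*c^2 + 20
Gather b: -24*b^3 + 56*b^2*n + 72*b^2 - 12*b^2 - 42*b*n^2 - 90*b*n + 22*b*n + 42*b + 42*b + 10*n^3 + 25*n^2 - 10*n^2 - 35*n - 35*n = -24*b^3 + b^2*(56*n + 60) + b*(-42*n^2 - 68*n + 84) + 10*n^3 + 15*n^2 - 70*n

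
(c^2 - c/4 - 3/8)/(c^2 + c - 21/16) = 2*(2*c + 1)/(4*c + 7)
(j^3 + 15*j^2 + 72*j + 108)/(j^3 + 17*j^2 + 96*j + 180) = (j + 3)/(j + 5)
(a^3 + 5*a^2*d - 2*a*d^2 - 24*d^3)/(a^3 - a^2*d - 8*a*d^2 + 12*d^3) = (a + 4*d)/(a - 2*d)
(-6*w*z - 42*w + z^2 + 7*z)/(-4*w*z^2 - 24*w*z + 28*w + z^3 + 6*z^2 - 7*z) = (-6*w + z)/(-4*w*z + 4*w + z^2 - z)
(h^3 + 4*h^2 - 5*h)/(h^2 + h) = (h^2 + 4*h - 5)/(h + 1)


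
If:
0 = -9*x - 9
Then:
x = -1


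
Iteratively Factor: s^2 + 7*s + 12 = (s + 4)*(s + 3)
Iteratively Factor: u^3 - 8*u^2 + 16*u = (u - 4)*(u^2 - 4*u) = (u - 4)^2*(u)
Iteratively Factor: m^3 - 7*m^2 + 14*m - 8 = (m - 4)*(m^2 - 3*m + 2) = (m - 4)*(m - 1)*(m - 2)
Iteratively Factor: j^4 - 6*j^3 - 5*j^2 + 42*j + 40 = (j + 2)*(j^3 - 8*j^2 + 11*j + 20) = (j + 1)*(j + 2)*(j^2 - 9*j + 20) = (j - 4)*(j + 1)*(j + 2)*(j - 5)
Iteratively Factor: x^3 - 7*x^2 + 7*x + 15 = (x - 3)*(x^2 - 4*x - 5) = (x - 5)*(x - 3)*(x + 1)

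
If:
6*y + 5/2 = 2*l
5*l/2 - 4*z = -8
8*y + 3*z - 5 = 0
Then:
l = 56/109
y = -107/436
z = 253/109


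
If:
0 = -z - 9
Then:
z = -9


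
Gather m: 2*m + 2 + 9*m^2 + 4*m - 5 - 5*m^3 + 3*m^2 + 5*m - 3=-5*m^3 + 12*m^2 + 11*m - 6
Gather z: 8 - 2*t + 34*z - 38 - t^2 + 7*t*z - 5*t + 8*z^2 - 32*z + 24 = -t^2 - 7*t + 8*z^2 + z*(7*t + 2) - 6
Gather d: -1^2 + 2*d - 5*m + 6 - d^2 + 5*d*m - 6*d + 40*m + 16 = -d^2 + d*(5*m - 4) + 35*m + 21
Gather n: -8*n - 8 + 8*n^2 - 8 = 8*n^2 - 8*n - 16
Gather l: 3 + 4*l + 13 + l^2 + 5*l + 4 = l^2 + 9*l + 20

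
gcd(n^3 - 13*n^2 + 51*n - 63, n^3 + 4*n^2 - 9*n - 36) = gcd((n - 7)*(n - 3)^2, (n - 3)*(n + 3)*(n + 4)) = n - 3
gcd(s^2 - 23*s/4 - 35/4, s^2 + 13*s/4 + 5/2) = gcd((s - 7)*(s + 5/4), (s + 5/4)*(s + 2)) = s + 5/4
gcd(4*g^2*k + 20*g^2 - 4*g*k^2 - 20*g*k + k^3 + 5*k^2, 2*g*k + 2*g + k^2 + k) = 1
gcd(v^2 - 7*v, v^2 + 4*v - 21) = 1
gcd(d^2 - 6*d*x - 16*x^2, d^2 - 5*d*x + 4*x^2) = 1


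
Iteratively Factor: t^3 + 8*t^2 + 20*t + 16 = (t + 2)*(t^2 + 6*t + 8) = (t + 2)^2*(t + 4)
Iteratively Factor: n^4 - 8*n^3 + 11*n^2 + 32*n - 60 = (n - 5)*(n^3 - 3*n^2 - 4*n + 12) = (n - 5)*(n - 2)*(n^2 - n - 6) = (n - 5)*(n - 2)*(n + 2)*(n - 3)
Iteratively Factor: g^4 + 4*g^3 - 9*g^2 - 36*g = (g + 4)*(g^3 - 9*g) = (g + 3)*(g + 4)*(g^2 - 3*g) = (g - 3)*(g + 3)*(g + 4)*(g)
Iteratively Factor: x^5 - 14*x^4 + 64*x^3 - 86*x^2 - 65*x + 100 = (x + 1)*(x^4 - 15*x^3 + 79*x^2 - 165*x + 100) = (x - 4)*(x + 1)*(x^3 - 11*x^2 + 35*x - 25) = (x - 5)*(x - 4)*(x + 1)*(x^2 - 6*x + 5) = (x - 5)^2*(x - 4)*(x + 1)*(x - 1)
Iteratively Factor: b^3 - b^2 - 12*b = (b)*(b^2 - b - 12) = b*(b + 3)*(b - 4)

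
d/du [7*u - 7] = 7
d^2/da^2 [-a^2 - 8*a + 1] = -2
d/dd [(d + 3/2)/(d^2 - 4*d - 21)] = (d^2 - 4*d - (d - 2)*(2*d + 3) - 21)/(-d^2 + 4*d + 21)^2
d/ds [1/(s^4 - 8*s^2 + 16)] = 4*s*(4 - s^2)/(s^4 - 8*s^2 + 16)^2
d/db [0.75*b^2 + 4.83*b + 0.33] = 1.5*b + 4.83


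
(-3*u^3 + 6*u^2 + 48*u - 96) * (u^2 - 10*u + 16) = -3*u^5 + 36*u^4 - 60*u^3 - 480*u^2 + 1728*u - 1536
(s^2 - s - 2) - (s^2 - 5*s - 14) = 4*s + 12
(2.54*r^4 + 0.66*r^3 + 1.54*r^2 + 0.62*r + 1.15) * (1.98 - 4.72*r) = -11.9888*r^5 + 1.914*r^4 - 5.962*r^3 + 0.1228*r^2 - 4.2004*r + 2.277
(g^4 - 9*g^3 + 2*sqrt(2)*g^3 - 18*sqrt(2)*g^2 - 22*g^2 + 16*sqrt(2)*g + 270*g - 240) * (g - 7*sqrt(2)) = g^5 - 9*g^4 - 5*sqrt(2)*g^4 - 50*g^3 + 45*sqrt(2)*g^3 + 170*sqrt(2)*g^2 + 522*g^2 - 1890*sqrt(2)*g - 464*g + 1680*sqrt(2)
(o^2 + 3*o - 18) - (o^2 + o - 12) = 2*o - 6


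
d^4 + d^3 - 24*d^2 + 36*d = d*(d - 3)*(d - 2)*(d + 6)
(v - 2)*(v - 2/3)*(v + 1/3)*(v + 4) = v^4 + 5*v^3/3 - 80*v^2/9 + 20*v/9 + 16/9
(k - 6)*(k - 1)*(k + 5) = k^3 - 2*k^2 - 29*k + 30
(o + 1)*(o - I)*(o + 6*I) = o^3 + o^2 + 5*I*o^2 + 6*o + 5*I*o + 6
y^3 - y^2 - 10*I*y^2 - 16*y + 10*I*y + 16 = (y - 1)*(y - 8*I)*(y - 2*I)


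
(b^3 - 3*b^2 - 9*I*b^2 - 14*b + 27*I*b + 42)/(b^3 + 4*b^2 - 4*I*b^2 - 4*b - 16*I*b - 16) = (b^2 - b*(3 + 7*I) + 21*I)/(b^2 + 2*b*(2 - I) - 8*I)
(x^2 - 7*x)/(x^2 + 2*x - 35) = x*(x - 7)/(x^2 + 2*x - 35)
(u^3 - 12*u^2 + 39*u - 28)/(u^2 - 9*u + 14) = (u^2 - 5*u + 4)/(u - 2)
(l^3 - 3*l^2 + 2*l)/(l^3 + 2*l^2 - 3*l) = (l - 2)/(l + 3)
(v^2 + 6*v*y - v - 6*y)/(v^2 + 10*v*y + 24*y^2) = (v - 1)/(v + 4*y)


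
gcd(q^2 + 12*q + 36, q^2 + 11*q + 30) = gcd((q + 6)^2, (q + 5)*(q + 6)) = q + 6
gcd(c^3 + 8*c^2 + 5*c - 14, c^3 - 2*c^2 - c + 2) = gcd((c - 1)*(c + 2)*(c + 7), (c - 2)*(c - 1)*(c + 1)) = c - 1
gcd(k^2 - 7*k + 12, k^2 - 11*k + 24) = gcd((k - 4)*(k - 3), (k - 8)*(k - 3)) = k - 3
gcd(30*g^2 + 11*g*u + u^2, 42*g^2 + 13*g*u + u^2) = 6*g + u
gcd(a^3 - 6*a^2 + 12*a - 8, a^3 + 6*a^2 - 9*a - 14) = a - 2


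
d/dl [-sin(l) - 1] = -cos(l)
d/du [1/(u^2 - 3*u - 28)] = (3 - 2*u)/(-u^2 + 3*u + 28)^2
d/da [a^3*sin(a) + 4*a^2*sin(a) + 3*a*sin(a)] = a^3*cos(a) + 3*a^2*sin(a) + 4*a^2*cos(a) + 8*a*sin(a) + 3*a*cos(a) + 3*sin(a)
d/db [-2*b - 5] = -2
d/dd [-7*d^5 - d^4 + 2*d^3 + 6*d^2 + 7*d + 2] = -35*d^4 - 4*d^3 + 6*d^2 + 12*d + 7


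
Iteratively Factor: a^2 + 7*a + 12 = (a + 4)*(a + 3)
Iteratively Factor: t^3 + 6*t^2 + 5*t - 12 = (t + 3)*(t^2 + 3*t - 4) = (t - 1)*(t + 3)*(t + 4)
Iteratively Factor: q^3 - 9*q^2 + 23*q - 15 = (q - 1)*(q^2 - 8*q + 15) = (q - 5)*(q - 1)*(q - 3)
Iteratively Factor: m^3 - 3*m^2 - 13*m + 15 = (m - 5)*(m^2 + 2*m - 3) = (m - 5)*(m + 3)*(m - 1)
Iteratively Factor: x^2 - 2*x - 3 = (x - 3)*(x + 1)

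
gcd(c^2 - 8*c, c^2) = c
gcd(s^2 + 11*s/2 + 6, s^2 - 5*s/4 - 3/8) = 1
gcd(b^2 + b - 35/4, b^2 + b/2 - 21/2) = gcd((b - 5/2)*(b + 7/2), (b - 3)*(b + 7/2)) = b + 7/2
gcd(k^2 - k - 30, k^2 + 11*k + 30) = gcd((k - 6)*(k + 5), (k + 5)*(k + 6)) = k + 5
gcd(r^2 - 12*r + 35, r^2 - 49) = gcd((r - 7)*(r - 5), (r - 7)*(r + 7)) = r - 7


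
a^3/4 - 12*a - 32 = (a/4 + 1)*(a - 8)*(a + 4)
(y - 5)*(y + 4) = y^2 - y - 20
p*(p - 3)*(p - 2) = p^3 - 5*p^2 + 6*p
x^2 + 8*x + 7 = (x + 1)*(x + 7)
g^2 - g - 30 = (g - 6)*(g + 5)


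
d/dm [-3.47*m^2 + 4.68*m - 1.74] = 4.68 - 6.94*m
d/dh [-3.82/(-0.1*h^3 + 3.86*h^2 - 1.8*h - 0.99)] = (-1.146*h^2 + 29.4904*h - 6.876)/(0.1*h^3 - 3.86*h^2 + 1.8*h + 0.99)^2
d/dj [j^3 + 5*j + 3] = 3*j^2 + 5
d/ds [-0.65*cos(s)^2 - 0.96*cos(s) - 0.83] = (1.3*cos(s) + 0.96)*sin(s)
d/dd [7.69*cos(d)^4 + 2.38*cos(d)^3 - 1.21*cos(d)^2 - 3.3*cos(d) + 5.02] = (-30.76*cos(d)^3 - 7.14*cos(d)^2 + 2.42*cos(d) + 3.3)*sin(d)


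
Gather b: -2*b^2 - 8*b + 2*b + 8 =-2*b^2 - 6*b + 8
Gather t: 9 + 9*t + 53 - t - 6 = 8*t + 56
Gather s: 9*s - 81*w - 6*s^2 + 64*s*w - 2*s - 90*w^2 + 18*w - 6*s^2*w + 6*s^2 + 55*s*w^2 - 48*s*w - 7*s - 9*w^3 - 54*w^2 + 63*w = -6*s^2*w + s*(55*w^2 + 16*w) - 9*w^3 - 144*w^2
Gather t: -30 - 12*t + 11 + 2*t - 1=-10*t - 20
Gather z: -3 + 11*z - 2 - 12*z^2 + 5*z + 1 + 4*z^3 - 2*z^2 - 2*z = 4*z^3 - 14*z^2 + 14*z - 4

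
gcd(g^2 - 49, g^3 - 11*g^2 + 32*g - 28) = g - 7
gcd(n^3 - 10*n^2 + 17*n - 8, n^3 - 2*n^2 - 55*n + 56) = n^2 - 9*n + 8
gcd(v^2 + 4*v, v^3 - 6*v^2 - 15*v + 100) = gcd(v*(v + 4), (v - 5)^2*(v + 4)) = v + 4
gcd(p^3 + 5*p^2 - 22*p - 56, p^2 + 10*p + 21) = p + 7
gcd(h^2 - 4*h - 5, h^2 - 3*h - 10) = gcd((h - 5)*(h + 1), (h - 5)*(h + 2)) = h - 5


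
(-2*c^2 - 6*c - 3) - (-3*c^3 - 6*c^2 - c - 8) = 3*c^3 + 4*c^2 - 5*c + 5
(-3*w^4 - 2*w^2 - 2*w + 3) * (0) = 0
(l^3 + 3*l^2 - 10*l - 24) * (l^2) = l^5 + 3*l^4 - 10*l^3 - 24*l^2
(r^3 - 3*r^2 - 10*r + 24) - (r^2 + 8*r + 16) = r^3 - 4*r^2 - 18*r + 8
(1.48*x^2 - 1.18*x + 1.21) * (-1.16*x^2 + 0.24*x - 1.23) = -1.7168*x^4 + 1.724*x^3 - 3.5072*x^2 + 1.7418*x - 1.4883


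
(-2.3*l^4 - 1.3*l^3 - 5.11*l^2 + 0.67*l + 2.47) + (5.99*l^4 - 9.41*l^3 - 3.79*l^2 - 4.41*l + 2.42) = 3.69*l^4 - 10.71*l^3 - 8.9*l^2 - 3.74*l + 4.89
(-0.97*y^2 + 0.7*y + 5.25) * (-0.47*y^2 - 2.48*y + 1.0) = 0.4559*y^4 + 2.0766*y^3 - 5.1735*y^2 - 12.32*y + 5.25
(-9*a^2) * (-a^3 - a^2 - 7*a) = 9*a^5 + 9*a^4 + 63*a^3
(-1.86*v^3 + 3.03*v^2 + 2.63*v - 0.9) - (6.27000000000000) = -1.86*v^3 + 3.03*v^2 + 2.63*v - 7.17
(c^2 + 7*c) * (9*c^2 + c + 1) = 9*c^4 + 64*c^3 + 8*c^2 + 7*c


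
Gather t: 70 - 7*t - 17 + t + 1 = 54 - 6*t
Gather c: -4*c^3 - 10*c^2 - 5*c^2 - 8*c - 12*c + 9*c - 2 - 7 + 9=-4*c^3 - 15*c^2 - 11*c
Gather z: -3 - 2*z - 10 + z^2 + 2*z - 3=z^2 - 16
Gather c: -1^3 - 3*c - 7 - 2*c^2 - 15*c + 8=-2*c^2 - 18*c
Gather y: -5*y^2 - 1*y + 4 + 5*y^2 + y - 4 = 0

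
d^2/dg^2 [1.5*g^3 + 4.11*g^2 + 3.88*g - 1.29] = 9.0*g + 8.22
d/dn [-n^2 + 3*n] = 3 - 2*n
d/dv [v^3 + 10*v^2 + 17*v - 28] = 3*v^2 + 20*v + 17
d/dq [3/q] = -3/q^2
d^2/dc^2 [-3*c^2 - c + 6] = -6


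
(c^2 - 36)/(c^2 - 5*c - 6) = (c + 6)/(c + 1)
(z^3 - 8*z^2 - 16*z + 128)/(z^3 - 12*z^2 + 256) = (z - 4)/(z - 8)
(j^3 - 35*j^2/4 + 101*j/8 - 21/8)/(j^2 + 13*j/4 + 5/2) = (8*j^3 - 70*j^2 + 101*j - 21)/(2*(4*j^2 + 13*j + 10))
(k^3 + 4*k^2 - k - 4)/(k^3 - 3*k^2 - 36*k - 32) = (k - 1)/(k - 8)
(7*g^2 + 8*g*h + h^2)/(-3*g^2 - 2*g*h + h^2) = (-7*g - h)/(3*g - h)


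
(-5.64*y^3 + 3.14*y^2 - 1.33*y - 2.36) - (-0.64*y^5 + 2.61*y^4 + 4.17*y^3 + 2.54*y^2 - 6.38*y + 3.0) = 0.64*y^5 - 2.61*y^4 - 9.81*y^3 + 0.6*y^2 + 5.05*y - 5.36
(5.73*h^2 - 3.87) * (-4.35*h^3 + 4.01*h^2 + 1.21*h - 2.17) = -24.9255*h^5 + 22.9773*h^4 + 23.7678*h^3 - 27.9528*h^2 - 4.6827*h + 8.3979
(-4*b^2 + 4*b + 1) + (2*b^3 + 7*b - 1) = 2*b^3 - 4*b^2 + 11*b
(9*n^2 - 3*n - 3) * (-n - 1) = -9*n^3 - 6*n^2 + 6*n + 3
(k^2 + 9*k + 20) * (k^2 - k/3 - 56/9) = k^4 + 26*k^3/3 + 97*k^2/9 - 188*k/3 - 1120/9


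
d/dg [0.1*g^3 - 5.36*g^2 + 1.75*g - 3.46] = 0.3*g^2 - 10.72*g + 1.75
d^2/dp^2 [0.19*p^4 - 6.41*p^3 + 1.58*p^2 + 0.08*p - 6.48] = 2.28*p^2 - 38.46*p + 3.16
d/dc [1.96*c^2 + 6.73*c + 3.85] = 3.92*c + 6.73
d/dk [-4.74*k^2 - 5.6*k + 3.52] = -9.48*k - 5.6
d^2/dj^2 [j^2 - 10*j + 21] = 2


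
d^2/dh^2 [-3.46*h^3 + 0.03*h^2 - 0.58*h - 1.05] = 0.06 - 20.76*h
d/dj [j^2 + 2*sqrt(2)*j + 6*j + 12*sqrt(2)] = 2*j + 2*sqrt(2) + 6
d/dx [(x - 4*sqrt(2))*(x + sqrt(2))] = 2*x - 3*sqrt(2)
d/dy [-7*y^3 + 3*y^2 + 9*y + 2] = -21*y^2 + 6*y + 9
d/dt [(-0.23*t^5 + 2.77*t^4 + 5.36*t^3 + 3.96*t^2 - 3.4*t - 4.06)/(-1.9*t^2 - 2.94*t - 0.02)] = (1.311*t^6 - 7.8212*t^5 - 34.5924*t^4 - 31.7384*t^3 - 18.424*t^2 - 15.5864*t - 11.8684)/(3.61*t^4 + 11.172*t^3 + 8.7196*t^2 + 0.1176*t + 0.0004)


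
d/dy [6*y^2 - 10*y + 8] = 12*y - 10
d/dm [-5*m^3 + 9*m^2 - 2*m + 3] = -15*m^2 + 18*m - 2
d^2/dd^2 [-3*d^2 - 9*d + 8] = -6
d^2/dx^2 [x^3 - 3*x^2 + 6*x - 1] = 6*x - 6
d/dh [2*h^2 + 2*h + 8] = 4*h + 2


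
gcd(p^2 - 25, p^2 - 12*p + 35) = p - 5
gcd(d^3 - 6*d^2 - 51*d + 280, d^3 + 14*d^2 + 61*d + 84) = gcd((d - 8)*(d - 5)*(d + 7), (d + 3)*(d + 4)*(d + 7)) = d + 7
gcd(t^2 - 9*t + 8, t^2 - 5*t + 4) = t - 1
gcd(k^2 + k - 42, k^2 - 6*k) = k - 6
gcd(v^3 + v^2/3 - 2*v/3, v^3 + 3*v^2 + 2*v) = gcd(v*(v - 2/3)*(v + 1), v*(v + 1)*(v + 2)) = v^2 + v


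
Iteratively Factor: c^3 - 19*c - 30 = (c + 3)*(c^2 - 3*c - 10) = (c - 5)*(c + 3)*(c + 2)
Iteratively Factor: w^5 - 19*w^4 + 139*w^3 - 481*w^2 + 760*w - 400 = (w - 1)*(w^4 - 18*w^3 + 121*w^2 - 360*w + 400) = (w - 5)*(w - 1)*(w^3 - 13*w^2 + 56*w - 80) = (w - 5)*(w - 4)*(w - 1)*(w^2 - 9*w + 20) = (w - 5)*(w - 4)^2*(w - 1)*(w - 5)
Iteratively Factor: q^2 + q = (q + 1)*(q)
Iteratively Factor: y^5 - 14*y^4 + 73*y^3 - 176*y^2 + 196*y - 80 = (y - 1)*(y^4 - 13*y^3 + 60*y^2 - 116*y + 80) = (y - 2)*(y - 1)*(y^3 - 11*y^2 + 38*y - 40) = (y - 4)*(y - 2)*(y - 1)*(y^2 - 7*y + 10) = (y - 4)*(y - 2)^2*(y - 1)*(y - 5)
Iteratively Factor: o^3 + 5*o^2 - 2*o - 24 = (o - 2)*(o^2 + 7*o + 12) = (o - 2)*(o + 4)*(o + 3)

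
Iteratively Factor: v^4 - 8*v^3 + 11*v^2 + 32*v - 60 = (v + 2)*(v^3 - 10*v^2 + 31*v - 30) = (v - 2)*(v + 2)*(v^2 - 8*v + 15) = (v - 5)*(v - 2)*(v + 2)*(v - 3)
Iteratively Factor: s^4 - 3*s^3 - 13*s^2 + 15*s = (s + 3)*(s^3 - 6*s^2 + 5*s) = (s - 5)*(s + 3)*(s^2 - s) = s*(s - 5)*(s + 3)*(s - 1)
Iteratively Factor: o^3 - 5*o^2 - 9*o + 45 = (o + 3)*(o^2 - 8*o + 15) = (o - 5)*(o + 3)*(o - 3)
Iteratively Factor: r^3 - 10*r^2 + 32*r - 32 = (r - 4)*(r^2 - 6*r + 8) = (r - 4)*(r - 2)*(r - 4)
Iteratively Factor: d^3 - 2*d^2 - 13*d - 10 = (d + 1)*(d^2 - 3*d - 10) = (d + 1)*(d + 2)*(d - 5)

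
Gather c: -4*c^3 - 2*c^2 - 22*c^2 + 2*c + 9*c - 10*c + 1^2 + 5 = -4*c^3 - 24*c^2 + c + 6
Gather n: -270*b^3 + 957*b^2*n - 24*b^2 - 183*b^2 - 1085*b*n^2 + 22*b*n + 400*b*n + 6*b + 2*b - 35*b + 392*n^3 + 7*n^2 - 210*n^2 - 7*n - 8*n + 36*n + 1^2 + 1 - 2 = -270*b^3 - 207*b^2 - 27*b + 392*n^3 + n^2*(-1085*b - 203) + n*(957*b^2 + 422*b + 21)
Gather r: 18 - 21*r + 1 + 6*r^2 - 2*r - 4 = 6*r^2 - 23*r + 15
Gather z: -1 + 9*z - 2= 9*z - 3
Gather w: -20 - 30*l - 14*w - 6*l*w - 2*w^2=-30*l - 2*w^2 + w*(-6*l - 14) - 20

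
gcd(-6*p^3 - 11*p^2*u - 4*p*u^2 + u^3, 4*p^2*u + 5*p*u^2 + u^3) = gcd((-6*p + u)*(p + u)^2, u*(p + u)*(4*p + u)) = p + u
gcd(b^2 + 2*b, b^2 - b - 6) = b + 2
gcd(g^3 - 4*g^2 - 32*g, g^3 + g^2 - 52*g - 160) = g^2 - 4*g - 32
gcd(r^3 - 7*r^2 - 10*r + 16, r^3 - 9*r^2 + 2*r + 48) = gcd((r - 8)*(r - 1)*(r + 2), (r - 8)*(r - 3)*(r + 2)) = r^2 - 6*r - 16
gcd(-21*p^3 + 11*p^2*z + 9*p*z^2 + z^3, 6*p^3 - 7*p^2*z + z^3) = -3*p^2 + 2*p*z + z^2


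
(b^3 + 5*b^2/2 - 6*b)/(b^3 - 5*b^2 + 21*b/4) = 2*(b + 4)/(2*b - 7)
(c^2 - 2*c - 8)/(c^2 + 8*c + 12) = (c - 4)/(c + 6)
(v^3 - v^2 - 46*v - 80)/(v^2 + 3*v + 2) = (v^2 - 3*v - 40)/(v + 1)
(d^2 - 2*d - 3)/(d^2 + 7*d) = (d^2 - 2*d - 3)/(d*(d + 7))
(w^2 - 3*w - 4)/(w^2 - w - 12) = (w + 1)/(w + 3)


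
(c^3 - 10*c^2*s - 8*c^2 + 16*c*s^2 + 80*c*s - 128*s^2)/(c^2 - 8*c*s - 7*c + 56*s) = (c^2 - 2*c*s - 8*c + 16*s)/(c - 7)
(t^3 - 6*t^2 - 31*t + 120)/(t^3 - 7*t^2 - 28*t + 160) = (t - 3)/(t - 4)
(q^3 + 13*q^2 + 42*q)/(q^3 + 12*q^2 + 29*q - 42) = q/(q - 1)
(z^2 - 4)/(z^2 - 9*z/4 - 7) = 4*(4 - z^2)/(-4*z^2 + 9*z + 28)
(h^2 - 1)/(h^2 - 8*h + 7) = (h + 1)/(h - 7)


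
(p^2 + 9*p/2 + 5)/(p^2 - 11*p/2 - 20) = (p + 2)/(p - 8)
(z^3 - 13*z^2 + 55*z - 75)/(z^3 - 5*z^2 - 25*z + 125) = (z - 3)/(z + 5)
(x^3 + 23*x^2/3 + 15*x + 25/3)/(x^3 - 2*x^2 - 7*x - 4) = (3*x^2 + 20*x + 25)/(3*(x^2 - 3*x - 4))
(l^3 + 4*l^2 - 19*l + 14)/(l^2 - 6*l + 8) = (l^2 + 6*l - 7)/(l - 4)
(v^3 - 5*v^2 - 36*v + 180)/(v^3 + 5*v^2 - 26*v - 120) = (v - 6)/(v + 4)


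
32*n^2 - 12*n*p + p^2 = (-8*n + p)*(-4*n + p)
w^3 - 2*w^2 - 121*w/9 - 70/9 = (w - 5)*(w + 2/3)*(w + 7/3)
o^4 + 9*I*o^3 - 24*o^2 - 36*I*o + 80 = (o - 2)*(o + 2)*(o + 4*I)*(o + 5*I)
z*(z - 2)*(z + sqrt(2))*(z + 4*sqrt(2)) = z^4 - 2*z^3 + 5*sqrt(2)*z^3 - 10*sqrt(2)*z^2 + 8*z^2 - 16*z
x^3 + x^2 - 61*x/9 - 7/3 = (x - 7/3)*(x + 1/3)*(x + 3)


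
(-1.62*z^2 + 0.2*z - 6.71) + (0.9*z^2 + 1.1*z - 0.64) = -0.72*z^2 + 1.3*z - 7.35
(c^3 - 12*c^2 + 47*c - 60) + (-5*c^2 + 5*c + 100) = c^3 - 17*c^2 + 52*c + 40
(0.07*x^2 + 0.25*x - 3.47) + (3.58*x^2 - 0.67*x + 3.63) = 3.65*x^2 - 0.42*x + 0.16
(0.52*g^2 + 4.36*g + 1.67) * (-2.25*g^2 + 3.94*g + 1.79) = -1.17*g^4 - 7.7612*g^3 + 14.3517*g^2 + 14.3842*g + 2.9893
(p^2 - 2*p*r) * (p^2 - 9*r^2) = p^4 - 2*p^3*r - 9*p^2*r^2 + 18*p*r^3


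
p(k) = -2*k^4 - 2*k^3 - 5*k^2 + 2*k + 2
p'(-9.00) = 5438.00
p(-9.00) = -12085.00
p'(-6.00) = 1574.00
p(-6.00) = -2350.00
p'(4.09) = -686.61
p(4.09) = -769.96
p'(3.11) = -327.77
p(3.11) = -287.40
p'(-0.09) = 2.86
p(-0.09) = 1.78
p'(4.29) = -782.95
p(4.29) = -916.77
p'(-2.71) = 144.26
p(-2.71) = -108.21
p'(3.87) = -590.25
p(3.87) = -629.68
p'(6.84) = -2907.22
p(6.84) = -5236.06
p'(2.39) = -165.39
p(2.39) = -114.34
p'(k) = -8*k^3 - 6*k^2 - 10*k + 2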